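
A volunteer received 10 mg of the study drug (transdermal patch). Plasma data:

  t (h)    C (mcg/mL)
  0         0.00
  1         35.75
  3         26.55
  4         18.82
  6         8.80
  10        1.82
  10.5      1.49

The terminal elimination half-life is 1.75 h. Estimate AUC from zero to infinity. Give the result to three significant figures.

Trapezoidal AUC_0→10.5:
  [0→1]: (0.00+35.75)/2 × 1 = 17.875
  [1→3]: (35.75+26.55)/2 × 2 = 62.3
  [3→4]: (26.55+18.82)/2 × 1 = 22.685
  [4→6]: (18.82+8.80)/2 × 2 = 27.62
  [6→10]: (8.80+1.82)/2 × 4 = 21.24
  [10→10.5]: (1.82+1.49)/2 × 0.5 = 0.8275
  Sum = 152.5475 mcg/mL·h
k_e = ln2 / t½ = 0.693147 / 1.75 = 0.3961 h^-1
Extrapolated tail: C_last / k_e = 1.49 / 0.3961 = 3.762
AUC_0→∞ = 152.5475 + 3.762 = 156.3095 mcg/mL·h

AUC = 156 mcg/mL·h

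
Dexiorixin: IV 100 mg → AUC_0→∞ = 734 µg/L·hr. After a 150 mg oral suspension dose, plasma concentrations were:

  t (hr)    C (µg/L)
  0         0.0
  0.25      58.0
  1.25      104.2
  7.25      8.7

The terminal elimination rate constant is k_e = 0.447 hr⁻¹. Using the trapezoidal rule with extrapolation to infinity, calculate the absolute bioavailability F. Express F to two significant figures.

Trapezoidal AUC_0→7.25 (oral suspension):
  [0→0.25]: (0.0+58.0)/2 × 0.25 = 7.25
  [0.25→1.25]: (58.0+104.2)/2 × 1 = 81.1
  [1.25→7.25]: (104.2+8.7)/2 × 6 = 338.7
  Sum = 427.05 µg/L·hr
Tail: C_last/k_e = 8.7/0.447 = 19.463
AUC_0→∞ (oral suspension) = 427.05 + 19.463 = 446.513 µg/L·hr
F = (AUC_ev/D_ev)/(AUC_iv/D_iv) = (446.513/150)/(734/100) = 2.97675/7.34 = 0.4056

F = 0.41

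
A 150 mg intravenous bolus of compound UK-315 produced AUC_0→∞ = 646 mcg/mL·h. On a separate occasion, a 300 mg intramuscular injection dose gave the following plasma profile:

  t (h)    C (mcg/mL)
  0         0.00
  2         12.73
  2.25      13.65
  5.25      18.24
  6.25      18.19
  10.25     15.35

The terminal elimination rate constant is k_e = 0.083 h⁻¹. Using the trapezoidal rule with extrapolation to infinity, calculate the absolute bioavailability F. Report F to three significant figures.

Trapezoidal AUC_0→10.25 (intramuscular injection):
  [0→2]: (0.00+12.73)/2 × 2 = 12.73
  [2→2.25]: (12.73+13.65)/2 × 0.25 = 3.2975
  [2.25→5.25]: (13.65+18.24)/2 × 3 = 47.835
  [5.25→6.25]: (18.24+18.19)/2 × 1 = 18.215
  [6.25→10.25]: (18.19+15.35)/2 × 4 = 67.08
  Sum = 149.1575 mcg/mL·h
Tail: C_last/k_e = 15.35/0.083 = 184.940
AUC_0→∞ (intramuscular injection) = 149.1575 + 184.940 = 334.0975 mcg/mL·h
F = (AUC_ev/D_ev)/(AUC_iv/D_iv) = (334.0975/300)/(646/150) = 1.11366/4.30667 = 0.2586

F = 0.259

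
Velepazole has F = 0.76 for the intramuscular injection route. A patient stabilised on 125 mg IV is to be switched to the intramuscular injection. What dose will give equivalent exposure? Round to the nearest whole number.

D_intramuscular = 164 mg

For equal systemic exposure: F × D_ev = D_iv
D_ev = D_iv / F = 125 / 0.76 = 164.474 mg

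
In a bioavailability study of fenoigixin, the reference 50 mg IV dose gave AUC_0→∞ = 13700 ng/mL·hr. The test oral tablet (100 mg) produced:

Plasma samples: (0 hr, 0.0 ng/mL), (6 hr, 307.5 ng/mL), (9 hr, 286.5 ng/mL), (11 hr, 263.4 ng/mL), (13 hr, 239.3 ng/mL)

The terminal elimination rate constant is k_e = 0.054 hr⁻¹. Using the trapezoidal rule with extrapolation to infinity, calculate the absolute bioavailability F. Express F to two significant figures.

Trapezoidal AUC_0→13 (oral tablet):
  [0→6]: (0.0+307.5)/2 × 6 = 922.5
  [6→9]: (307.5+286.5)/2 × 3 = 891.0
  [9→11]: (286.5+263.4)/2 × 2 = 549.9
  [11→13]: (263.4+239.3)/2 × 2 = 502.7
  Sum = 2866.1 ng/mL·hr
Tail: C_last/k_e = 239.3/0.054 = 4431.481
AUC_0→∞ (oral tablet) = 2866.1 + 4431.481 = 7297.581 ng/mL·hr
F = (AUC_ev/D_ev)/(AUC_iv/D_iv) = (7297.581/100)/(13700/50) = 72.97581/274 = 0.2663

F = 0.27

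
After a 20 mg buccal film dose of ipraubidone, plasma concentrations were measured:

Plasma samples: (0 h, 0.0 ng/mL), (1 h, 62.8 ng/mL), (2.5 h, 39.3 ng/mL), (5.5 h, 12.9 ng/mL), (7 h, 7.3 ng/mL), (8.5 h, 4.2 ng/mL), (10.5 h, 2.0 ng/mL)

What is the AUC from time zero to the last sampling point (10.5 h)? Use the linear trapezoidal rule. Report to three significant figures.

AUC = 216 ng/mL·h

Trapezoidal AUC_0→10.5:
  [0→1]: (0.0+62.8)/2 × 1 = 31.4
  [1→2.5]: (62.8+39.3)/2 × 1.5 = 76.575
  [2.5→5.5]: (39.3+12.9)/2 × 3 = 78.3
  [5.5→7]: (12.9+7.3)/2 × 1.5 = 15.15
  [7→8.5]: (7.3+4.2)/2 × 1.5 = 8.625
  [8.5→10.5]: (4.2+2.0)/2 × 2 = 6.2
  Sum = 216.25 ng/mL·h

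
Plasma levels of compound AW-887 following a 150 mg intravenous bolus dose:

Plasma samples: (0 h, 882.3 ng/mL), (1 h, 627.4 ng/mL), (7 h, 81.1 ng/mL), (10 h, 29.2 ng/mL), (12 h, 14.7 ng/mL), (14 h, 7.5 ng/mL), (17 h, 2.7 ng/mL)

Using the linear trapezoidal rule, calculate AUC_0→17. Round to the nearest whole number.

Trapezoidal AUC_0→17:
  [0→1]: (882.3+627.4)/2 × 1 = 754.85
  [1→7]: (627.4+81.1)/2 × 6 = 2125.5
  [7→10]: (81.1+29.2)/2 × 3 = 165.45
  [10→12]: (29.2+14.7)/2 × 2 = 43.9
  [12→14]: (14.7+7.5)/2 × 2 = 22.2
  [14→17]: (7.5+2.7)/2 × 3 = 15.3
  Sum = 3127.2 ng/mL·h

AUC = 3127 ng/mL·h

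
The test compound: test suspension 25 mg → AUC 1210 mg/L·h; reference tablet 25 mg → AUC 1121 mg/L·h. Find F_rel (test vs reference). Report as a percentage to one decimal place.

F_rel = (AUC_test/D_test) / (AUC_ref/D_ref)
      = (1210/25) / (1121/25)
      = 48.4 / 44.84 = 1.0794 = 107.94%

F_rel = 107.9%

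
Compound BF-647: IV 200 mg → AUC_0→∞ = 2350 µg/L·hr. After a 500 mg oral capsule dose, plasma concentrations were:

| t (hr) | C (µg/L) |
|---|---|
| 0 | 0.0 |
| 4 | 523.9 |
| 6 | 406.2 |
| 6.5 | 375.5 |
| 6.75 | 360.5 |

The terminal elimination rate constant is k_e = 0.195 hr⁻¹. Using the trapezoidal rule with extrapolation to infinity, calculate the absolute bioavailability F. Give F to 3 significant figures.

Trapezoidal AUC_0→6.75 (oral capsule):
  [0→4]: (0.0+523.9)/2 × 4 = 1047.8
  [4→6]: (523.9+406.2)/2 × 2 = 930.1
  [6→6.5]: (406.2+375.5)/2 × 0.5 = 195.425
  [6.5→6.75]: (375.5+360.5)/2 × 0.25 = 92.0
  Sum = 2265.325 µg/L·hr
Tail: C_last/k_e = 360.5/0.195 = 1848.718
AUC_0→∞ (oral capsule) = 2265.325 + 1848.718 = 4114.043 µg/L·hr
F = (AUC_ev/D_ev)/(AUC_iv/D_iv) = (4114.043/500)/(2350/200) = 8.228086/11.75 = 0.7003

F = 0.700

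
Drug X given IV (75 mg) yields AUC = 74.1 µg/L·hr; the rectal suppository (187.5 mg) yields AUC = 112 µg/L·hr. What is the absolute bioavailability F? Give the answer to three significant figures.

F = (AUC_ev / D_ev) / (AUC_iv / D_iv)
  = (112/187.5) / (74.1/75)
  = 0.597333 / 0.988 = 0.6046

F = 0.605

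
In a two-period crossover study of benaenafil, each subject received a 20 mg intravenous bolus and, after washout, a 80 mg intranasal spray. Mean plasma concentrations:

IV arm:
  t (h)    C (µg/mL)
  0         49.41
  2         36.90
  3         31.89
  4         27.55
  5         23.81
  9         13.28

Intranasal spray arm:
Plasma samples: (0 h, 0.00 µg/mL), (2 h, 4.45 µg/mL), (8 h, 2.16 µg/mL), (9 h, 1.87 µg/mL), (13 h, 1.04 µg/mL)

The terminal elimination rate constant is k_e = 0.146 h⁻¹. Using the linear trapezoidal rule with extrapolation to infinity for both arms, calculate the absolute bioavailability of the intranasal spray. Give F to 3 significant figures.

F = 0.0287

Trapezoidal AUC_0→9 (IV):
  [0→2]: (49.41+36.90)/2 × 2 = 86.31
  [2→3]: (36.90+31.89)/2 × 1 = 34.395
  [3→4]: (31.89+27.55)/2 × 1 = 29.72
  [4→5]: (27.55+23.81)/2 × 1 = 25.68
  [5→9]: (23.81+13.28)/2 × 4 = 74.18
  Sum = 250.285 µg/mL·h
IV tail: 13.28/0.146 = 90.959; AUC_iv,0→∞ = 250.285 + 90.959 = 341.244 µg/mL·h
Trapezoidal AUC_0→13 (intranasal spray):
  [0→2]: (0.00+4.45)/2 × 2 = 4.45
  [2→8]: (4.45+2.16)/2 × 6 = 19.83
  [8→9]: (2.16+1.87)/2 × 1 = 2.015
  [9→13]: (1.87+1.04)/2 × 4 = 5.82
  Sum = 32.115 µg/mL·h
intranasal spray tail: 1.04/0.146 = 7.123; AUC_ev,0→∞ = 32.115 + 7.123 = 39.238 µg/mL·h
F = (AUC_ev/D_ev)/(AUC_iv/D_iv) = (39.238/80)/(341.244/20) = 0.490475/17.0622 = 0.0287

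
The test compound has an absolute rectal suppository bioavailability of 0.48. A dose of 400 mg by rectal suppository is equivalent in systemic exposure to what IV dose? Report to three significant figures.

D_iv = 192 mg

Systemic exposure from an extravascular dose = F × D_ev, so the equivalent IV dose is F × D_ev.
D_iv = F × D_ev = 0.48 × 400 = 192 mg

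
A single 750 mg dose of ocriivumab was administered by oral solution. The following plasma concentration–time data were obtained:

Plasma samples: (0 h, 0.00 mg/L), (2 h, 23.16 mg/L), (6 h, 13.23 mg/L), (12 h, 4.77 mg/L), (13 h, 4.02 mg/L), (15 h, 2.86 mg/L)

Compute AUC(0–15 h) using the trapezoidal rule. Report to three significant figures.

AUC = 161 mg/L·h

Trapezoidal AUC_0→15:
  [0→2]: (0.00+23.16)/2 × 2 = 23.16
  [2→6]: (23.16+13.23)/2 × 4 = 72.78
  [6→12]: (13.23+4.77)/2 × 6 = 54.0
  [12→13]: (4.77+4.02)/2 × 1 = 4.395
  [13→15]: (4.02+2.86)/2 × 2 = 6.88
  Sum = 161.215 mg/L·h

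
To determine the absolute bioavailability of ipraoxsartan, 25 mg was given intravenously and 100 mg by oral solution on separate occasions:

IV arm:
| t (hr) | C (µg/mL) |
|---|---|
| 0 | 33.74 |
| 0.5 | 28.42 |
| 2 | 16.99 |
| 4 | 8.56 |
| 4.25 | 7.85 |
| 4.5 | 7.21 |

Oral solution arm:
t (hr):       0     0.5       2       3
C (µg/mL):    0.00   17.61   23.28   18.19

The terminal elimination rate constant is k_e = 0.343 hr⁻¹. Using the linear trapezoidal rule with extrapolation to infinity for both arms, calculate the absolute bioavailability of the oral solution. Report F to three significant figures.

Trapezoidal AUC_0→4.5 (IV):
  [0→0.5]: (33.74+28.42)/2 × 0.5 = 15.54
  [0.5→2]: (28.42+16.99)/2 × 1.5 = 34.0575
  [2→4]: (16.99+8.56)/2 × 2 = 25.55
  [4→4.25]: (8.56+7.85)/2 × 0.25 = 2.05125
  [4.25→4.5]: (7.85+7.21)/2 × 0.25 = 1.8825
  Sum = 79.08125 µg/mL·hr
IV tail: 7.21/0.343 = 21.020; AUC_iv,0→∞ = 79.08125 + 21.020 = 100.10125 µg/mL·hr
Trapezoidal AUC_0→3 (oral solution):
  [0→0.5]: (0.00+17.61)/2 × 0.5 = 4.4025
  [0.5→2]: (17.61+23.28)/2 × 1.5 = 30.6675
  [2→3]: (23.28+18.19)/2 × 1 = 20.735
  Sum = 55.805 µg/mL·hr
oral solution tail: 18.19/0.343 = 53.032; AUC_ev,0→∞ = 55.805 + 53.032 = 108.837 µg/mL·hr
F = (AUC_ev/D_ev)/(AUC_iv/D_iv) = (108.837/100)/(100.10125/25) = 1.08837/4.00405 = 0.2718

F = 0.272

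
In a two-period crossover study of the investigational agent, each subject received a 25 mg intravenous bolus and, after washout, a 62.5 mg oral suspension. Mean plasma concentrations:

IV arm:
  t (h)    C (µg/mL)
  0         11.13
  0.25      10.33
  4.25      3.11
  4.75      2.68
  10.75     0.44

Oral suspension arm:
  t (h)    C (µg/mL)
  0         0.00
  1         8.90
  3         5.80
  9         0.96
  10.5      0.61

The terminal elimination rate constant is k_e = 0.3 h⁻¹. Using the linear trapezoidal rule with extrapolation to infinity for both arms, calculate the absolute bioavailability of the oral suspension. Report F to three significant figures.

F = 0.408

Trapezoidal AUC_0→10.75 (IV):
  [0→0.25]: (11.13+10.33)/2 × 0.25 = 2.6825
  [0.25→4.25]: (10.33+3.11)/2 × 4 = 26.88
  [4.25→4.75]: (3.11+2.68)/2 × 0.5 = 1.4475
  [4.75→10.75]: (2.68+0.44)/2 × 6 = 9.36
  Sum = 40.37 µg/mL·h
IV tail: 0.44/0.3 = 1.467; AUC_iv,0→∞ = 40.37 + 1.467 = 41.837 µg/mL·h
Trapezoidal AUC_0→10.5 (oral suspension):
  [0→1]: (0.00+8.90)/2 × 1 = 4.45
  [1→3]: (8.90+5.80)/2 × 2 = 14.7
  [3→9]: (5.80+0.96)/2 × 6 = 20.28
  [9→10.5]: (0.96+0.61)/2 × 1.5 = 1.1775
  Sum = 40.6075 µg/mL·h
oral suspension tail: 0.61/0.3 = 2.033; AUC_ev,0→∞ = 40.6075 + 2.033 = 42.6405 µg/mL·h
F = (AUC_ev/D_ev)/(AUC_iv/D_iv) = (42.6405/62.5)/(41.837/25) = 0.682248/1.67348 = 0.4077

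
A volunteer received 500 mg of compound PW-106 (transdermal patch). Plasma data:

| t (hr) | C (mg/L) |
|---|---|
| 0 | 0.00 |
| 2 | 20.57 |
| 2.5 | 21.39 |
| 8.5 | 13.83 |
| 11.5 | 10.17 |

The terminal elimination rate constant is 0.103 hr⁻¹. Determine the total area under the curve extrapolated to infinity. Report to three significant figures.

AUC = 271 mg/L·hr

Trapezoidal AUC_0→11.5:
  [0→2]: (0.00+20.57)/2 × 2 = 20.57
  [2→2.5]: (20.57+21.39)/2 × 0.5 = 10.49
  [2.5→8.5]: (21.39+13.83)/2 × 6 = 105.66
  [8.5→11.5]: (13.83+10.17)/2 × 3 = 36.0
  Sum = 172.72 mg/L·hr
Extrapolated tail: C_last / k_e = 10.17 / 0.103 = 98.738
AUC_0→∞ = 172.72 + 98.738 = 271.458 mg/L·hr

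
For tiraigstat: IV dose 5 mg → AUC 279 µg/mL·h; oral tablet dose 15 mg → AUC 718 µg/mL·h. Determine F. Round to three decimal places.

F = 0.858

F = (AUC_ev / D_ev) / (AUC_iv / D_iv)
  = (718/15) / (279/5)
  = 47.8667 / 55.8 = 0.8578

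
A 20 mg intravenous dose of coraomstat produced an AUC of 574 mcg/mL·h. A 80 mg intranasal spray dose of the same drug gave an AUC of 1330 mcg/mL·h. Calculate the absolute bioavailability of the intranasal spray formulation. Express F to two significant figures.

F = 0.58

F = (AUC_ev / D_ev) / (AUC_iv / D_iv)
  = (1330/80) / (574/20)
  = 16.625 / 28.7 = 0.5793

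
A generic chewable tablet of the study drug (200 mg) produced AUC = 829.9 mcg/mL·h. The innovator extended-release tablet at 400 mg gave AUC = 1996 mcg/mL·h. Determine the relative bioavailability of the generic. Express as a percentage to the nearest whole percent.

F_rel = (AUC_test/D_test) / (AUC_ref/D_ref)
      = (829.9/200) / (1996/400)
      = 4.1495 / 4.99 = 0.8316 = 83.16%

F_rel = 83%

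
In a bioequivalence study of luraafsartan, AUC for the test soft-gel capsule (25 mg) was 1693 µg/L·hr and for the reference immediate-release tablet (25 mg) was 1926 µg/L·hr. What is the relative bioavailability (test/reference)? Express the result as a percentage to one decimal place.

F_rel = (AUC_test/D_test) / (AUC_ref/D_ref)
      = (1693/25) / (1926/25)
      = 67.72 / 77.04 = 0.8790 = 87.90%

F_rel = 87.9%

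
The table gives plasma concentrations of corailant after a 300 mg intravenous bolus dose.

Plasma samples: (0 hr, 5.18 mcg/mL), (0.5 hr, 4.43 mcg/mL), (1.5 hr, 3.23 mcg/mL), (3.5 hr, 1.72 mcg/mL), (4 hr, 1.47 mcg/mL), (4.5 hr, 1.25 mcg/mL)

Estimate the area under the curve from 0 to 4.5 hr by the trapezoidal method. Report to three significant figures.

Trapezoidal AUC_0→4.5:
  [0→0.5]: (5.18+4.43)/2 × 0.5 = 2.4025
  [0.5→1.5]: (4.43+3.23)/2 × 1 = 3.83
  [1.5→3.5]: (3.23+1.72)/2 × 2 = 4.95
  [3.5→4]: (1.72+1.47)/2 × 0.5 = 0.7975
  [4→4.5]: (1.47+1.25)/2 × 0.5 = 0.68
  Sum = 12.66 mcg/mL·hr

AUC = 12.7 mcg/mL·hr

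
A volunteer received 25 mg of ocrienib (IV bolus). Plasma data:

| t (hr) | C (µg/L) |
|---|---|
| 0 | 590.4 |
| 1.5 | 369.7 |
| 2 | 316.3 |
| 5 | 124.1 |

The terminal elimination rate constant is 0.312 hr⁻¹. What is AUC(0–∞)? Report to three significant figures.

Trapezoidal AUC_0→5:
  [0→1.5]: (590.4+369.7)/2 × 1.5 = 720.075
  [1.5→2]: (369.7+316.3)/2 × 0.5 = 171.5
  [2→5]: (316.3+124.1)/2 × 3 = 660.6
  Sum = 1552.175 µg/L·hr
Extrapolated tail: C_last / k_e = 124.1 / 0.312 = 397.756
AUC_0→∞ = 1552.175 + 397.756 = 1949.931 µg/L·hr

AUC = 1950 µg/L·hr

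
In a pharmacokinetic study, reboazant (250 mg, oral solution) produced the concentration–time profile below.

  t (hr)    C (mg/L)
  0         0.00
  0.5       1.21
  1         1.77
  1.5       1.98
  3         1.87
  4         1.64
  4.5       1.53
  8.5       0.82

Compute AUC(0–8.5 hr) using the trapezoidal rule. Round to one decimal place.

AUC = 12.1 mg/L·hr

Trapezoidal AUC_0→8.5:
  [0→0.5]: (0.00+1.21)/2 × 0.5 = 0.3025
  [0.5→1]: (1.21+1.77)/2 × 0.5 = 0.745
  [1→1.5]: (1.77+1.98)/2 × 0.5 = 0.9375
  [1.5→3]: (1.98+1.87)/2 × 1.5 = 2.8875
  [3→4]: (1.87+1.64)/2 × 1 = 1.755
  [4→4.5]: (1.64+1.53)/2 × 0.5 = 0.7925
  [4.5→8.5]: (1.53+0.82)/2 × 4 = 4.7
  Sum = 12.12 mg/L·hr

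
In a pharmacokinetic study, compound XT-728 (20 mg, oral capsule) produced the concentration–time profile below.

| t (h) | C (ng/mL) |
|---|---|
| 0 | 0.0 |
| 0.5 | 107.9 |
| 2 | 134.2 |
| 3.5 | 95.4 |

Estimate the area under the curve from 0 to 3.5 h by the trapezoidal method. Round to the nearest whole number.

Trapezoidal AUC_0→3.5:
  [0→0.5]: (0.0+107.9)/2 × 0.5 = 26.975
  [0.5→2]: (107.9+134.2)/2 × 1.5 = 181.575
  [2→3.5]: (134.2+95.4)/2 × 1.5 = 172.2
  Sum = 380.75 ng/mL·h

AUC = 381 ng/mL·h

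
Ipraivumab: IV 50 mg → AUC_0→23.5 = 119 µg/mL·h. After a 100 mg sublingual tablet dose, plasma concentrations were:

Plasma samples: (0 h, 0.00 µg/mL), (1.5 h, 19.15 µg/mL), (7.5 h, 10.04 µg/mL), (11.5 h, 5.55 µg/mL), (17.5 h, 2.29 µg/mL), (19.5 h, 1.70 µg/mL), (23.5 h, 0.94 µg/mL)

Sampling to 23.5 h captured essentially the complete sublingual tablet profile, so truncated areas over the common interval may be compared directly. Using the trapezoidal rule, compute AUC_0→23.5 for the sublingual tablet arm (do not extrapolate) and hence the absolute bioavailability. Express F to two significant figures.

Trapezoidal AUC_0→23.5 (sublingual tablet):
  [0→1.5]: (0.00+19.15)/2 × 1.5 = 14.3625
  [1.5→7.5]: (19.15+10.04)/2 × 6 = 87.57
  [7.5→11.5]: (10.04+5.55)/2 × 4 = 31.18
  [11.5→17.5]: (5.55+2.29)/2 × 6 = 23.52
  [17.5→19.5]: (2.29+1.70)/2 × 2 = 3.99
  [19.5→23.5]: (1.70+0.94)/2 × 4 = 5.28
  Sum = 165.9025 µg/mL·h
F = (AUC_ev/D_ev)/(AUC_iv/D_iv) = (165.9025/100)/(119/50) = 1.659025/2.38 = 0.6971

F = 0.70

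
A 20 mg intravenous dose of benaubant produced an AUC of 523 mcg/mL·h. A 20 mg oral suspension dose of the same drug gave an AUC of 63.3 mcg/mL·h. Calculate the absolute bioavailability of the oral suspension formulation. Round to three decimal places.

F = (AUC_ev / D_ev) / (AUC_iv / D_iv)
  = (63.3/20) / (523/20)
  = 3.165 / 26.15 = 0.1210

F = 0.121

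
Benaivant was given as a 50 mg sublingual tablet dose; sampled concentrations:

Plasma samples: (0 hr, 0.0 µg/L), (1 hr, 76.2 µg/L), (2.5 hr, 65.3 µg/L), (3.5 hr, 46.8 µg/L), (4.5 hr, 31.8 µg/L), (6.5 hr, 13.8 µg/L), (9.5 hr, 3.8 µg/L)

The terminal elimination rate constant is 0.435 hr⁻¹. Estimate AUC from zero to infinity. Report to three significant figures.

Trapezoidal AUC_0→9.5:
  [0→1]: (0.0+76.2)/2 × 1 = 38.1
  [1→2.5]: (76.2+65.3)/2 × 1.5 = 106.125
  [2.5→3.5]: (65.3+46.8)/2 × 1 = 56.05
  [3.5→4.5]: (46.8+31.8)/2 × 1 = 39.3
  [4.5→6.5]: (31.8+13.8)/2 × 2 = 45.6
  [6.5→9.5]: (13.8+3.8)/2 × 3 = 26.4
  Sum = 311.575 µg/L·hr
Extrapolated tail: C_last / k_e = 3.8 / 0.435 = 8.736
AUC_0→∞ = 311.575 + 8.736 = 320.311 µg/L·hr

AUC = 320 µg/L·hr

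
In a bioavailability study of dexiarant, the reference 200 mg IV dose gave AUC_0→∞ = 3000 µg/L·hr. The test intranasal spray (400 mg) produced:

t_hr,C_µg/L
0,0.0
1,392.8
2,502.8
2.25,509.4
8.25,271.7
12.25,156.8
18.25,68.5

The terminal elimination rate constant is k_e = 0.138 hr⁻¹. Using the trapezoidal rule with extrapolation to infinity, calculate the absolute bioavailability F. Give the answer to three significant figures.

F = 0.857

Trapezoidal AUC_0→18.25 (intranasal spray):
  [0→1]: (0.0+392.8)/2 × 1 = 196.4
  [1→2]: (392.8+502.8)/2 × 1 = 447.8
  [2→2.25]: (502.8+509.4)/2 × 0.25 = 126.525
  [2.25→8.25]: (509.4+271.7)/2 × 6 = 2343.3
  [8.25→12.25]: (271.7+156.8)/2 × 4 = 857.0
  [12.25→18.25]: (156.8+68.5)/2 × 6 = 675.9
  Sum = 4646.925 µg/L·hr
Tail: C_last/k_e = 68.5/0.138 = 496.377
AUC_0→∞ (intranasal spray) = 4646.925 + 496.377 = 5143.302 µg/L·hr
F = (AUC_ev/D_ev)/(AUC_iv/D_iv) = (5143.302/400)/(3000/200) = 12.858255/15 = 0.8572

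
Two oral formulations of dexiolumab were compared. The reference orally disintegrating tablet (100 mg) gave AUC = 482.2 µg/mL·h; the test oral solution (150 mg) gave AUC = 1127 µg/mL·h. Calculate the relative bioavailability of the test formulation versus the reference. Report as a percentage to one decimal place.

F_rel = (AUC_test/D_test) / (AUC_ref/D_ref)
      = (1127/150) / (482.2/100)
      = 7.51333 / 4.822 = 1.5581 = 155.81%

F_rel = 155.8%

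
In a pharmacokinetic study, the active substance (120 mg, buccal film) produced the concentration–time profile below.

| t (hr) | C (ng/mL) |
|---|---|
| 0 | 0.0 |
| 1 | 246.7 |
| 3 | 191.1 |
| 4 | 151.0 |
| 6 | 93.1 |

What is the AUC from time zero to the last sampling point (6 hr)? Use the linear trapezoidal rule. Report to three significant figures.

AUC = 976 ng/mL·hr

Trapezoidal AUC_0→6:
  [0→1]: (0.0+246.7)/2 × 1 = 123.35
  [1→3]: (246.7+191.1)/2 × 2 = 437.8
  [3→4]: (191.1+151.0)/2 × 1 = 171.05
  [4→6]: (151.0+93.1)/2 × 2 = 244.1
  Sum = 976.3 ng/mL·hr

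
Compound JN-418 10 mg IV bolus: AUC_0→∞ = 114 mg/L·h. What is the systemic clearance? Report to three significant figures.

CL = Dose_iv / AUC_0→∞
   = 10 / 114 = 0.0877193 L/h

CL = 0.0877 L/h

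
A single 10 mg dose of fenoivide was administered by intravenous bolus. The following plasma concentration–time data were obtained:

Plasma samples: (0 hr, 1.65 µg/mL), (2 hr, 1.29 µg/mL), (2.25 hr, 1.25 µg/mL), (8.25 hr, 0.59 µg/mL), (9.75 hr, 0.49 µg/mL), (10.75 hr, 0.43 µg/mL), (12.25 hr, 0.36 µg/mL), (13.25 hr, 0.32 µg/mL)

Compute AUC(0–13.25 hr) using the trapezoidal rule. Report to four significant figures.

AUC = 10.98 µg/mL·hr

Trapezoidal AUC_0→13.25:
  [0→2]: (1.65+1.29)/2 × 2 = 2.94
  [2→2.25]: (1.29+1.25)/2 × 0.25 = 0.3175
  [2.25→8.25]: (1.25+0.59)/2 × 6 = 5.52
  [8.25→9.75]: (0.59+0.49)/2 × 1.5 = 0.81
  [9.75→10.75]: (0.49+0.43)/2 × 1 = 0.46
  [10.75→12.25]: (0.43+0.36)/2 × 1.5 = 0.5925
  [12.25→13.25]: (0.36+0.32)/2 × 1 = 0.34
  Sum = 10.98 µg/mL·hr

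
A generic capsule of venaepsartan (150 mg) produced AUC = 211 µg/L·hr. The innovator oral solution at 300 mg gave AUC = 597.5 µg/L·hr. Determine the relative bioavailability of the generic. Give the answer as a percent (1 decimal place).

F_rel = (AUC_test/D_test) / (AUC_ref/D_ref)
      = (211/150) / (597.5/300)
      = 1.40667 / 1.99167 = 0.7063 = 70.63%

F_rel = 70.6%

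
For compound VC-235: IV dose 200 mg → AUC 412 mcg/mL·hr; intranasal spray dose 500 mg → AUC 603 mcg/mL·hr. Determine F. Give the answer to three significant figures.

F = 0.585

F = (AUC_ev / D_ev) / (AUC_iv / D_iv)
  = (603/500) / (412/200)
  = 1.206 / 2.06 = 0.5854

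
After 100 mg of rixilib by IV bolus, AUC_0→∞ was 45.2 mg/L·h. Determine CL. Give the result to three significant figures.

CL = 2.21 L/h

CL = Dose_iv / AUC_0→∞
   = 100 / 45.2 = 2.21239 L/h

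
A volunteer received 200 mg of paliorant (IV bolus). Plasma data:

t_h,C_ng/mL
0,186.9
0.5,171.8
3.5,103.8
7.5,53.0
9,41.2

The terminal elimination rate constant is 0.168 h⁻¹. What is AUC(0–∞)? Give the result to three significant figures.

AUC = 1130 ng/mL·h

Trapezoidal AUC_0→9:
  [0→0.5]: (186.9+171.8)/2 × 0.5 = 89.675
  [0.5→3.5]: (171.8+103.8)/2 × 3 = 413.4
  [3.5→7.5]: (103.8+53.0)/2 × 4 = 313.6
  [7.5→9]: (53.0+41.2)/2 × 1.5 = 70.65
  Sum = 887.325 ng/mL·h
Extrapolated tail: C_last / k_e = 41.2 / 0.168 = 245.238
AUC_0→∞ = 887.325 + 245.238 = 1132.563 ng/mL·h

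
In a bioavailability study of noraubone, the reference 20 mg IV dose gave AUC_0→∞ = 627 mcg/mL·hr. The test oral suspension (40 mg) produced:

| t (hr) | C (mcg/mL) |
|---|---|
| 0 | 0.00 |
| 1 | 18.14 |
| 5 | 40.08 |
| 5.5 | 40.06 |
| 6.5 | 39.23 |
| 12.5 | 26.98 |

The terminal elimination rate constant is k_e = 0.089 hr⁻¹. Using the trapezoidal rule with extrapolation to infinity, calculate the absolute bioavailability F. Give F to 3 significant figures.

F = 0.548

Trapezoidal AUC_0→12.5 (oral suspension):
  [0→1]: (0.00+18.14)/2 × 1 = 9.07
  [1→5]: (18.14+40.08)/2 × 4 = 116.44
  [5→5.5]: (40.08+40.06)/2 × 0.5 = 20.035
  [5.5→6.5]: (40.06+39.23)/2 × 1 = 39.645
  [6.5→12.5]: (39.23+26.98)/2 × 6 = 198.63
  Sum = 383.82 mcg/mL·hr
Tail: C_last/k_e = 26.98/0.089 = 303.146
AUC_0→∞ (oral suspension) = 383.82 + 303.146 = 686.966 mcg/mL·hr
F = (AUC_ev/D_ev)/(AUC_iv/D_iv) = (686.966/40)/(627/20) = 17.17415/31.35 = 0.5478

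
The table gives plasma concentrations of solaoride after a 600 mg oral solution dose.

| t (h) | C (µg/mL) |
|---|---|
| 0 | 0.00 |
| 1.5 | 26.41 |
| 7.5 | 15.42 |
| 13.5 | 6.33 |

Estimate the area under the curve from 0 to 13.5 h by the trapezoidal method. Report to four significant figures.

AUC = 210.5 µg/mL·h

Trapezoidal AUC_0→13.5:
  [0→1.5]: (0.00+26.41)/2 × 1.5 = 19.8075
  [1.5→7.5]: (26.41+15.42)/2 × 6 = 125.49
  [7.5→13.5]: (15.42+6.33)/2 × 6 = 65.25
  Sum = 210.5475 µg/mL·h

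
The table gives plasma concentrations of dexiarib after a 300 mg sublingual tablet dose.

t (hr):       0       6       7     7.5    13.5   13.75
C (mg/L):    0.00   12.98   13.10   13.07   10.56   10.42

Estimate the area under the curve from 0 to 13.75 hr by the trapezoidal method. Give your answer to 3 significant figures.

AUC = 132 mg/L·hr

Trapezoidal AUC_0→13.75:
  [0→6]: (0.00+12.98)/2 × 6 = 38.94
  [6→7]: (12.98+13.10)/2 × 1 = 13.04
  [7→7.5]: (13.10+13.07)/2 × 0.5 = 6.5425
  [7.5→13.5]: (13.07+10.56)/2 × 6 = 70.89
  [13.5→13.75]: (10.56+10.42)/2 × 0.25 = 2.6225
  Sum = 132.035 mg/L·hr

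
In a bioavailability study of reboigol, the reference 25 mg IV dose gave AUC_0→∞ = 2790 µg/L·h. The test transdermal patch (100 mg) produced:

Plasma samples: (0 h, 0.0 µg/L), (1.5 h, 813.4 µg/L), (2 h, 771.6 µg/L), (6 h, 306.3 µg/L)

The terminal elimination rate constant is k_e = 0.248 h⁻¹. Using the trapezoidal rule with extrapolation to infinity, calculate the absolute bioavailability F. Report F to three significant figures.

Trapezoidal AUC_0→6 (transdermal patch):
  [0→1.5]: (0.0+813.4)/2 × 1.5 = 610.05
  [1.5→2]: (813.4+771.6)/2 × 0.5 = 396.25
  [2→6]: (771.6+306.3)/2 × 4 = 2155.8
  Sum = 3162.1 µg/L·h
Tail: C_last/k_e = 306.3/0.248 = 1235.081
AUC_0→∞ (transdermal patch) = 3162.1 + 1235.081 = 4397.181 µg/L·h
F = (AUC_ev/D_ev)/(AUC_iv/D_iv) = (4397.181/100)/(2790/25) = 43.97181/111.6 = 0.3940

F = 0.394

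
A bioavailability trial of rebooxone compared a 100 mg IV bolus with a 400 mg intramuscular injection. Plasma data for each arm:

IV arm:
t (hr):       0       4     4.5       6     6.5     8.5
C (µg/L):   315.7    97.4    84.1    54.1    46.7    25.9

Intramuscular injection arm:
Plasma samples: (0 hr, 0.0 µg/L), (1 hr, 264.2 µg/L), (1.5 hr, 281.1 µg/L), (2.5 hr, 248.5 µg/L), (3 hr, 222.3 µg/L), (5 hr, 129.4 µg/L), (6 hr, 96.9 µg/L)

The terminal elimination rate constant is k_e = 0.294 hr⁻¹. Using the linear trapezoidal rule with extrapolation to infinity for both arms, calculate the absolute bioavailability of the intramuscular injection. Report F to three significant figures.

Trapezoidal AUC_0→8.5 (IV):
  [0→4]: (315.7+97.4)/2 × 4 = 826.2
  [4→4.5]: (97.4+84.1)/2 × 0.5 = 45.375
  [4.5→6]: (84.1+54.1)/2 × 1.5 = 103.65
  [6→6.5]: (54.1+46.7)/2 × 0.5 = 25.2
  [6.5→8.5]: (46.7+25.9)/2 × 2 = 72.6
  Sum = 1073.025 µg/L·hr
IV tail: 25.9/0.294 = 88.095; AUC_iv,0→∞ = 1073.025 + 88.095 = 1161.12 µg/L·hr
Trapezoidal AUC_0→6 (intramuscular injection):
  [0→1]: (0.0+264.2)/2 × 1 = 132.1
  [1→1.5]: (264.2+281.1)/2 × 0.5 = 136.325
  [1.5→2.5]: (281.1+248.5)/2 × 1 = 264.8
  [2.5→3]: (248.5+222.3)/2 × 0.5 = 117.7
  [3→5]: (222.3+129.4)/2 × 2 = 351.7
  [5→6]: (129.4+96.9)/2 × 1 = 113.15
  Sum = 1115.775 µg/L·hr
intramuscular injection tail: 96.9/0.294 = 329.592; AUC_ev,0→∞ = 1115.775 + 329.592 = 1445.367 µg/L·hr
F = (AUC_ev/D_ev)/(AUC_iv/D_iv) = (1445.367/400)/(1161.12/100) = 3.6134175/11.6112 = 0.3112

F = 0.311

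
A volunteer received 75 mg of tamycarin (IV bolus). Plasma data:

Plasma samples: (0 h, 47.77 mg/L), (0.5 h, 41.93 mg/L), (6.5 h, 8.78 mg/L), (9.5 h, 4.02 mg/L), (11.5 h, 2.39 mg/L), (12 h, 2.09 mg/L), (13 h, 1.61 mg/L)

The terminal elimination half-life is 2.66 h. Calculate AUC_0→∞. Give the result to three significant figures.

Trapezoidal AUC_0→13:
  [0→0.5]: (47.77+41.93)/2 × 0.5 = 22.425
  [0.5→6.5]: (41.93+8.78)/2 × 6 = 152.13
  [6.5→9.5]: (8.78+4.02)/2 × 3 = 19.2
  [9.5→11.5]: (4.02+2.39)/2 × 2 = 6.41
  [11.5→12]: (2.39+2.09)/2 × 0.5 = 1.12
  [12→13]: (2.09+1.61)/2 × 1 = 1.85
  Sum = 203.135 mg/L·h
k_e = ln2 / t½ = 0.693147 / 2.66 = 0.2606 h^-1
Extrapolated tail: C_last / k_e = 1.61 / 0.2606 = 6.178
AUC_0→∞ = 203.135 + 6.178 = 209.313 mg/L·h

AUC = 209 mg/L·h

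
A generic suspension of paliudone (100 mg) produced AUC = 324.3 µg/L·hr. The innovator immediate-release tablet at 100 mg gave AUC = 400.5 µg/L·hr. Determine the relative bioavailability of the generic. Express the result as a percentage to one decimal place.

F_rel = 81.0%

F_rel = (AUC_test/D_test) / (AUC_ref/D_ref)
      = (324.3/100) / (400.5/100)
      = 3.243 / 4.005 = 0.8097 = 80.97%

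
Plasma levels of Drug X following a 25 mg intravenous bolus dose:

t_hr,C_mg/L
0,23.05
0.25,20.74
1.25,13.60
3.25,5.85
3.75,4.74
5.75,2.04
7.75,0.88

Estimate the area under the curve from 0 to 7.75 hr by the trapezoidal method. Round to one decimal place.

Trapezoidal AUC_0→7.75:
  [0→0.25]: (23.05+20.74)/2 × 0.25 = 5.47375
  [0.25→1.25]: (20.74+13.60)/2 × 1 = 17.17
  [1.25→3.25]: (13.60+5.85)/2 × 2 = 19.45
  [3.25→3.75]: (5.85+4.74)/2 × 0.5 = 2.6475
  [3.75→5.75]: (4.74+2.04)/2 × 2 = 6.78
  [5.75→7.75]: (2.04+0.88)/2 × 2 = 2.92
  Sum = 54.44125 mg/L·hr

AUC = 54.4 mg/L·hr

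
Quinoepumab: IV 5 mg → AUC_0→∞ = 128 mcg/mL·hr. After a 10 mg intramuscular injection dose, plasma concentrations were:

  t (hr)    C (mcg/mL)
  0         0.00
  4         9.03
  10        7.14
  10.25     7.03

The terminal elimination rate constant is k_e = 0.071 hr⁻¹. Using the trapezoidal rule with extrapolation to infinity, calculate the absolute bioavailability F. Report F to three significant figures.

F = 0.654

Trapezoidal AUC_0→10.25 (intramuscular injection):
  [0→4]: (0.00+9.03)/2 × 4 = 18.06
  [4→10]: (9.03+7.14)/2 × 6 = 48.51
  [10→10.25]: (7.14+7.03)/2 × 0.25 = 1.77125
  Sum = 68.34125 mcg/mL·hr
Tail: C_last/k_e = 7.03/0.071 = 99.014
AUC_0→∞ (intramuscular injection) = 68.34125 + 99.014 = 167.35525 mcg/mL·hr
F = (AUC_ev/D_ev)/(AUC_iv/D_iv) = (167.35525/10)/(128/5) = 16.735525/25.6 = 0.6537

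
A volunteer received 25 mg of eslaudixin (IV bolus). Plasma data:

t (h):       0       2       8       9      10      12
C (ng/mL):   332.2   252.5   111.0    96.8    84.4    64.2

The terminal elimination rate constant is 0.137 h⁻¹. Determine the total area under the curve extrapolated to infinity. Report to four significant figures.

Trapezoidal AUC_0→12:
  [0→2]: (332.2+252.5)/2 × 2 = 584.7
  [2→8]: (252.5+111.0)/2 × 6 = 1090.5
  [8→9]: (111.0+96.8)/2 × 1 = 103.9
  [9→10]: (96.8+84.4)/2 × 1 = 90.6
  [10→12]: (84.4+64.2)/2 × 2 = 148.6
  Sum = 2018.3 ng/mL·h
Extrapolated tail: C_last / k_e = 64.2 / 0.137 = 468.613
AUC_0→∞ = 2018.3 + 468.613 = 2486.913 ng/mL·h

AUC = 2487 ng/mL·h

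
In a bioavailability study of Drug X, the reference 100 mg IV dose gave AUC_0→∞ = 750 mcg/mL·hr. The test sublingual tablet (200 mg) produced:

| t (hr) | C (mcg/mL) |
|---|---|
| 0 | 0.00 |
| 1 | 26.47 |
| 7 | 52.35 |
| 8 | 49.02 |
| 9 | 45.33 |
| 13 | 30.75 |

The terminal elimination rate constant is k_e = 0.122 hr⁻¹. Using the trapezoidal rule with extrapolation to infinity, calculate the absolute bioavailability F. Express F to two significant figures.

Trapezoidal AUC_0→13 (sublingual tablet):
  [0→1]: (0.00+26.47)/2 × 1 = 13.235
  [1→7]: (26.47+52.35)/2 × 6 = 236.46
  [7→8]: (52.35+49.02)/2 × 1 = 50.685
  [8→9]: (49.02+45.33)/2 × 1 = 47.175
  [9→13]: (45.33+30.75)/2 × 4 = 152.16
  Sum = 499.715 mcg/mL·hr
Tail: C_last/k_e = 30.75/0.122 = 252.049
AUC_0→∞ (sublingual tablet) = 499.715 + 252.049 = 751.764 mcg/mL·hr
F = (AUC_ev/D_ev)/(AUC_iv/D_iv) = (751.764/200)/(750/100) = 3.75882/7.5 = 0.5012

F = 0.50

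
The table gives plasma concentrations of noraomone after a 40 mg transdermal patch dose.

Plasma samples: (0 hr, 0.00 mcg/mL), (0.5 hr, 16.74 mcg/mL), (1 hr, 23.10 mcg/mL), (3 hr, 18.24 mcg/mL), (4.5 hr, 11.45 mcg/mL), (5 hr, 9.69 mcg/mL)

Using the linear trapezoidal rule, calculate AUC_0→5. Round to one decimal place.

AUC = 83.0 mcg/mL·hr

Trapezoidal AUC_0→5:
  [0→0.5]: (0.00+16.74)/2 × 0.5 = 4.185
  [0.5→1]: (16.74+23.10)/2 × 0.5 = 9.96
  [1→3]: (23.10+18.24)/2 × 2 = 41.34
  [3→4.5]: (18.24+11.45)/2 × 1.5 = 22.2675
  [4.5→5]: (11.45+9.69)/2 × 0.5 = 5.285
  Sum = 83.0375 mcg/mL·hr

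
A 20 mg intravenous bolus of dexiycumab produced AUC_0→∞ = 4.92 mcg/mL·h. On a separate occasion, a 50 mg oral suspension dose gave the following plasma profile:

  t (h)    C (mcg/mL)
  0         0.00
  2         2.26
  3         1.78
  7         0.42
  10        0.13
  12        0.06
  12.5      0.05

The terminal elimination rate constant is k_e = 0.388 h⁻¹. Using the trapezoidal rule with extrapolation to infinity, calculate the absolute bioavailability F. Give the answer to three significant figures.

F = 0.801

Trapezoidal AUC_0→12.5 (oral suspension):
  [0→2]: (0.00+2.26)/2 × 2 = 2.26
  [2→3]: (2.26+1.78)/2 × 1 = 2.02
  [3→7]: (1.78+0.42)/2 × 4 = 4.4
  [7→10]: (0.42+0.13)/2 × 3 = 0.825
  [10→12]: (0.13+0.06)/2 × 2 = 0.19
  [12→12.5]: (0.06+0.05)/2 × 0.5 = 0.0275
  Sum = 9.7225 mcg/mL·h
Tail: C_last/k_e = 0.05/0.388 = 0.129
AUC_0→∞ (oral suspension) = 9.7225 + 0.129 = 9.8515 mcg/mL·h
F = (AUC_ev/D_ev)/(AUC_iv/D_iv) = (9.8515/50)/(4.92/20) = 0.19703/0.246 = 0.8009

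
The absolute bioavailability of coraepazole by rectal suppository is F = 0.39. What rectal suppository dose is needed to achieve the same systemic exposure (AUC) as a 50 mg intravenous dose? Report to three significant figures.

D_rectal = 128 mg

For equal systemic exposure: F × D_ev = D_iv
D_ev = D_iv / F = 50 / 0.39 = 128.205 mg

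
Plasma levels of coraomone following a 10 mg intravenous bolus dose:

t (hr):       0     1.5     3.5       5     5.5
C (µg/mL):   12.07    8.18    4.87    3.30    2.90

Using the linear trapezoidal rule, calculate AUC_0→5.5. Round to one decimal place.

AUC = 35.9 µg/mL·hr

Trapezoidal AUC_0→5.5:
  [0→1.5]: (12.07+8.18)/2 × 1.5 = 15.1875
  [1.5→3.5]: (8.18+4.87)/2 × 2 = 13.05
  [3.5→5]: (4.87+3.30)/2 × 1.5 = 6.1275
  [5→5.5]: (3.30+2.90)/2 × 0.5 = 1.55
  Sum = 35.915 µg/mL·hr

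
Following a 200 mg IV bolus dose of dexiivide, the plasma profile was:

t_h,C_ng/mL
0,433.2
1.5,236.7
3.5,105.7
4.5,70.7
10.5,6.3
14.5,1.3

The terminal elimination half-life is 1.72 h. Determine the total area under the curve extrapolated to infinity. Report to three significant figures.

Trapezoidal AUC_0→14.5:
  [0→1.5]: (433.2+236.7)/2 × 1.5 = 502.425
  [1.5→3.5]: (236.7+105.7)/2 × 2 = 342.4
  [3.5→4.5]: (105.7+70.7)/2 × 1 = 88.2
  [4.5→10.5]: (70.7+6.3)/2 × 6 = 231.0
  [10.5→14.5]: (6.3+1.3)/2 × 4 = 15.2
  Sum = 1179.225 ng/mL·h
k_e = ln2 / t½ = 0.693147 / 1.72 = 0.4030 h^-1
Extrapolated tail: C_last / k_e = 1.3 / 0.403 = 3.226
AUC_0→∞ = 1179.225 + 3.226 = 1182.451 ng/mL·h

AUC = 1180 ng/mL·h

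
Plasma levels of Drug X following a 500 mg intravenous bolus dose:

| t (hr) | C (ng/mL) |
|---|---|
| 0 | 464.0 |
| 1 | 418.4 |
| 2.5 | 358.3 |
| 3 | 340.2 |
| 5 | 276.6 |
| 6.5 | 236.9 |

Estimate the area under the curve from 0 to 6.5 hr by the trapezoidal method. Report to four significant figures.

Trapezoidal AUC_0→6.5:
  [0→1]: (464.0+418.4)/2 × 1 = 441.2
  [1→2.5]: (418.4+358.3)/2 × 1.5 = 582.525
  [2.5→3]: (358.3+340.2)/2 × 0.5 = 174.625
  [3→5]: (340.2+276.6)/2 × 2 = 616.8
  [5→6.5]: (276.6+236.9)/2 × 1.5 = 385.125
  Sum = 2200.275 ng/mL·hr

AUC = 2200 ng/mL·hr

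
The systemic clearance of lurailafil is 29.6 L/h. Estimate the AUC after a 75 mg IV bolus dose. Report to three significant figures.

AUC = 2.53 mg/L·h

AUC_0→∞ = Dose_iv / CL
        = 75 / 29.6 = 2.53378 mg/L·h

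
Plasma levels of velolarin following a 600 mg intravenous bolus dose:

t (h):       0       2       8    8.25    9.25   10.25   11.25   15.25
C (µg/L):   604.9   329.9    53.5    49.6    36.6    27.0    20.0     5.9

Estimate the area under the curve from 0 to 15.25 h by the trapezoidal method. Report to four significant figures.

AUC = 2248 µg/L·h

Trapezoidal AUC_0→15.25:
  [0→2]: (604.9+329.9)/2 × 2 = 934.8
  [2→8]: (329.9+53.5)/2 × 6 = 1150.2
  [8→8.25]: (53.5+49.6)/2 × 0.25 = 12.8875
  [8.25→9.25]: (49.6+36.6)/2 × 1 = 43.1
  [9.25→10.25]: (36.6+27.0)/2 × 1 = 31.8
  [10.25→11.25]: (27.0+20.0)/2 × 1 = 23.5
  [11.25→15.25]: (20.0+5.9)/2 × 4 = 51.8
  Sum = 2248.0875 µg/L·h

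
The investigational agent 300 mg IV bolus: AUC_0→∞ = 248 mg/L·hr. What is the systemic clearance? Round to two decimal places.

CL = 1.21 L/hr

CL = Dose_iv / AUC_0→∞
   = 300 / 248 = 1.20968 L/hr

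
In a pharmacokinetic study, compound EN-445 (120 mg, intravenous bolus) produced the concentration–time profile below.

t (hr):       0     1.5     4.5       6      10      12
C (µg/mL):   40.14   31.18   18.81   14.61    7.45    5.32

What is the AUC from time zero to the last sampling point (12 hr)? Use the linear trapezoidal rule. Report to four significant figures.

Trapezoidal AUC_0→12:
  [0→1.5]: (40.14+31.18)/2 × 1.5 = 53.49
  [1.5→4.5]: (31.18+18.81)/2 × 3 = 74.985
  [4.5→6]: (18.81+14.61)/2 × 1.5 = 25.065
  [6→10]: (14.61+7.45)/2 × 4 = 44.12
  [10→12]: (7.45+5.32)/2 × 2 = 12.77
  Sum = 210.43 µg/mL·hr

AUC = 210.4 µg/mL·hr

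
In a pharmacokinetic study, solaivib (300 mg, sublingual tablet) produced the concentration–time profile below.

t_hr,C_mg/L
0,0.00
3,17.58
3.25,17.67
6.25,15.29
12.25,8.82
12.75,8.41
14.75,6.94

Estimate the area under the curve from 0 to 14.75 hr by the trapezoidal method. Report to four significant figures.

AUC = 172.2 mg/L·hr

Trapezoidal AUC_0→14.75:
  [0→3]: (0.00+17.58)/2 × 3 = 26.37
  [3→3.25]: (17.58+17.67)/2 × 0.25 = 4.40625
  [3.25→6.25]: (17.67+15.29)/2 × 3 = 49.44
  [6.25→12.25]: (15.29+8.82)/2 × 6 = 72.33
  [12.25→12.75]: (8.82+8.41)/2 × 0.5 = 4.3075
  [12.75→14.75]: (8.41+6.94)/2 × 2 = 15.35
  Sum = 172.20375 mg/L·hr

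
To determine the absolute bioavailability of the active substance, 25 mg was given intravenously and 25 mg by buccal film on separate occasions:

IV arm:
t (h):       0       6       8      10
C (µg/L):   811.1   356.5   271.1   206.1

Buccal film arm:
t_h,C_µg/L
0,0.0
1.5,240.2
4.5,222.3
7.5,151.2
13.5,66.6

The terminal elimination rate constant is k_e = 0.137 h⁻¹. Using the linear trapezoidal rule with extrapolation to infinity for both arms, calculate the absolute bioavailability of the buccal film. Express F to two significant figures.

F = 0.42

Trapezoidal AUC_0→10 (IV):
  [0→6]: (811.1+356.5)/2 × 6 = 3502.8
  [6→8]: (356.5+271.1)/2 × 2 = 627.6
  [8→10]: (271.1+206.1)/2 × 2 = 477.2
  Sum = 4607.6 µg/L·h
IV tail: 206.1/0.137 = 1504.380; AUC_iv,0→∞ = 4607.6 + 1504.380 = 6111.98 µg/L·h
Trapezoidal AUC_0→13.5 (buccal film):
  [0→1.5]: (0.0+240.2)/2 × 1.5 = 180.15
  [1.5→4.5]: (240.2+222.3)/2 × 3 = 693.75
  [4.5→7.5]: (222.3+151.2)/2 × 3 = 560.25
  [7.5→13.5]: (151.2+66.6)/2 × 6 = 653.4
  Sum = 2087.55 µg/L·h
buccal film tail: 66.6/0.137 = 486.131; AUC_ev,0→∞ = 2087.55 + 486.131 = 2573.681 µg/L·h
F = (AUC_ev/D_ev)/(AUC_iv/D_iv) = (2573.681/25)/(6111.98/25) = 102.94724/244.4792 = 0.4211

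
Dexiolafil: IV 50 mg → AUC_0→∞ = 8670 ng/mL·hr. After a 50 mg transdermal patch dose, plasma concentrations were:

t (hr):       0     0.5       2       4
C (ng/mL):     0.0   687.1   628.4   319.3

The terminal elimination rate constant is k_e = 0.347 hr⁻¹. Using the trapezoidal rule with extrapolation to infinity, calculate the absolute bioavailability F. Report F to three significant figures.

Trapezoidal AUC_0→4 (transdermal patch):
  [0→0.5]: (0.0+687.1)/2 × 0.5 = 171.775
  [0.5→2]: (687.1+628.4)/2 × 1.5 = 986.625
  [2→4]: (628.4+319.3)/2 × 2 = 947.7
  Sum = 2106.1 ng/mL·hr
Tail: C_last/k_e = 319.3/0.347 = 920.173
AUC_0→∞ (transdermal patch) = 2106.1 + 920.173 = 3026.273 ng/mL·hr
F = (AUC_ev/D_ev)/(AUC_iv/D_iv) = (3026.273/50)/(8670/50) = 60.52546/173.4 = 0.3491

F = 0.349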